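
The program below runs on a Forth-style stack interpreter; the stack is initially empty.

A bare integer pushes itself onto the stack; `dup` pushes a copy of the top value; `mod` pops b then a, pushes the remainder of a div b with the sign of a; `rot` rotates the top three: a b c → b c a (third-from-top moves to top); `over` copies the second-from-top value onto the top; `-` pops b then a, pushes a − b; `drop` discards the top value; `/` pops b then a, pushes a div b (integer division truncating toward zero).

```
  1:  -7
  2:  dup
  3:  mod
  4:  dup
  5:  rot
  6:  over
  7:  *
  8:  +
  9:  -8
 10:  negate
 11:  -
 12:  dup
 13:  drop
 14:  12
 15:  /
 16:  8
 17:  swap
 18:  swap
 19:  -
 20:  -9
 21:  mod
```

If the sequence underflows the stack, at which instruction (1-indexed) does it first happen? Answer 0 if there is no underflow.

5

-7  -> -7
dup -> -7 -7
mod -> 0
dup -> 0 0
rot  — needs 3 operands, stack has 2 → underflow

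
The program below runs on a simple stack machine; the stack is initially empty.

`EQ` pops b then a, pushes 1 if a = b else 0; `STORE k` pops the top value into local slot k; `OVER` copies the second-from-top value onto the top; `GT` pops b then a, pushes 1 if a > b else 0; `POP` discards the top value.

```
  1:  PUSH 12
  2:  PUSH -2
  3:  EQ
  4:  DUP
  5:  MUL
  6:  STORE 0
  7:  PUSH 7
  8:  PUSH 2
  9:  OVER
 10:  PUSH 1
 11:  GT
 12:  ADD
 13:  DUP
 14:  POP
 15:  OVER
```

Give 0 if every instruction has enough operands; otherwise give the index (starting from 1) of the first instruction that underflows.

0

PUSH 12 : [12]
PUSH -2 : [12, -2]
EQ      : [0]
DUP     : [0, 0]
MUL     : [0]
STORE 0 : []
PUSH 7  : [7]
PUSH 2  : [7, 2]
OVER    : [7, 2, 7]
PUSH 1  : [7, 2, 7, 1]
GT      : [7, 2, 1]
ADD     : [7, 3]
DUP     : [7, 3, 3]
POP     : [7, 3]
OVER    : [7, 3, 7]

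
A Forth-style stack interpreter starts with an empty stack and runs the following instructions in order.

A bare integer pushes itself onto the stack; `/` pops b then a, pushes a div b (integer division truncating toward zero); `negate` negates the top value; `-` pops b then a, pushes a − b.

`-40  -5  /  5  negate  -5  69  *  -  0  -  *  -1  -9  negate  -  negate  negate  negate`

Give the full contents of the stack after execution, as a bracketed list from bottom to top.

-40    → -40
-5     → -40 -5
/      → 8
5      → 8 5
negate → 8 -5
-5     → 8 -5 -5
69     → 8 -5 -5 69
*      → 8 -5 -345
-      → 8 340
0      → 8 340 0
-      → 8 340
*      → 2720
-1     → 2720 -1
-9     → 2720 -1 -9
negate → 2720 -1 9
-      → 2720 -10
negate → 2720 10
negate → 2720 -10
negate → 2720 10

[2720, 10]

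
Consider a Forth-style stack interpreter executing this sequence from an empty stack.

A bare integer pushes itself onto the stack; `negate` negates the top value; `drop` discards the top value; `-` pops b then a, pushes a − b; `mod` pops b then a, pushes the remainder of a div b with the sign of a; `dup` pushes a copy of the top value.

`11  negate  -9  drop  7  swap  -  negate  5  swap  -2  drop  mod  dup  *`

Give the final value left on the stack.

11     : [11]
negate : [-11]
-9     : [-11, -9]
drop   : [-11]
7      : [-11, 7]
swap   : [7, -11]
-      : [18]
negate : [-18]
5      : [-18, 5]
swap   : [5, -18]
-2     : [5, -18, -2]
drop   : [5, -18]
mod    : [5]
dup    : [5, 5]
*      : [25]

25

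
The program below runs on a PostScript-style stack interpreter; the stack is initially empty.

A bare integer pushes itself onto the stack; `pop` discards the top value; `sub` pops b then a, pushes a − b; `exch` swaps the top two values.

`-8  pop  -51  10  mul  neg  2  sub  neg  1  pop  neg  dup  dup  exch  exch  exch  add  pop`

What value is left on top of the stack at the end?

508

-8   : -8
pop  : (empty)
-51  : -51
10   : -51 10
mul  : -510
neg  : 510
2    : 510 2
sub  : 508
neg  : -508
1    : -508 1
pop  : -508
neg  : 508
dup  : 508 508
dup  : 508 508 508
exch : 508 508 508
exch : 508 508 508
exch : 508 508 508
add  : 508 1016
pop  : 508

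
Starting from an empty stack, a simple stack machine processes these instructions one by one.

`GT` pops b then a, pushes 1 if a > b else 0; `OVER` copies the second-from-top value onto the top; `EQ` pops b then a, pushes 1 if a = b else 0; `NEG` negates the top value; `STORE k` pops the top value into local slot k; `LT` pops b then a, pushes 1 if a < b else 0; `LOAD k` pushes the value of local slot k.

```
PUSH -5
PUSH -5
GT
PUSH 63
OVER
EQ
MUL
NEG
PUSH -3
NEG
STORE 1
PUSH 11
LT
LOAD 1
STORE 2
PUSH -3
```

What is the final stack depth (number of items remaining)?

PUSH -5 → [-5]
PUSH -5 → [-5, -5]
GT      → [0]
PUSH 63 → [0, 63]
OVER    → [0, 63, 0]
EQ      → [0, 0]
MUL     → [0]
NEG     → [0]
PUSH -3 → [0, -3]
NEG     → [0, 3]
STORE 1 → [0]
PUSH 11 → [0, 11]
LT      → [1]
LOAD 1  → [1, 3]
STORE 2 → [1]
PUSH -3 → [1, -3]

2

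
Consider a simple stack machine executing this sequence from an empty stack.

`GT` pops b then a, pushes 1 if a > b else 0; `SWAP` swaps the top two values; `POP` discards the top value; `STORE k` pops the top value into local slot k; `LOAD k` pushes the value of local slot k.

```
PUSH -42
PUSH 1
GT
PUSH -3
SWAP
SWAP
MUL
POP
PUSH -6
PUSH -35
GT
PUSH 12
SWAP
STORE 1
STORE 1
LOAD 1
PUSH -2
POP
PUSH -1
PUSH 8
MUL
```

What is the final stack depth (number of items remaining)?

PUSH -42  [-42]
PUSH 1    [-42, 1]
GT        [0]
PUSH -3   [0, -3]
SWAP      [-3, 0]
SWAP      [0, -3]
MUL       [0]
POP       []
PUSH -6   [-6]
PUSH -35  [-6, -35]
GT        [1]
PUSH 12   [1, 12]
SWAP      [12, 1]
STORE 1   [12]
STORE 1   []
LOAD 1    [12]
PUSH -2   [12, -2]
POP       [12]
PUSH -1   [12, -1]
PUSH 8    [12, -1, 8]
MUL       [12, -8]

2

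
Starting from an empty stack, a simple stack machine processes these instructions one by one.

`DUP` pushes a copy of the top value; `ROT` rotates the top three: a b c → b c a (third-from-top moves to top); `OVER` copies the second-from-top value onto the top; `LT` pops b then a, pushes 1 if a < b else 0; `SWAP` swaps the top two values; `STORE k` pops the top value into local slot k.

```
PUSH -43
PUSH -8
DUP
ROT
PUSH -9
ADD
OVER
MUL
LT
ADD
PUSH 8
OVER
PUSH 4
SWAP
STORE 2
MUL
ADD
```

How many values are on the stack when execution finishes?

1

PUSH -43 → -43
PUSH -8  → -43 -8
DUP      → -43 -8 -8
ROT      → -8 -8 -43
PUSH -9  → -8 -8 -43 -9
ADD      → -8 -8 -52
OVER     → -8 -8 -52 -8
MUL      → -8 -8 416
LT       → -8 1
ADD      → -7
PUSH 8   → -7 8
OVER     → -7 8 -7
PUSH 4   → -7 8 -7 4
SWAP     → -7 8 4 -7
STORE 2  → -7 8 4
MUL      → -7 32
ADD      → 25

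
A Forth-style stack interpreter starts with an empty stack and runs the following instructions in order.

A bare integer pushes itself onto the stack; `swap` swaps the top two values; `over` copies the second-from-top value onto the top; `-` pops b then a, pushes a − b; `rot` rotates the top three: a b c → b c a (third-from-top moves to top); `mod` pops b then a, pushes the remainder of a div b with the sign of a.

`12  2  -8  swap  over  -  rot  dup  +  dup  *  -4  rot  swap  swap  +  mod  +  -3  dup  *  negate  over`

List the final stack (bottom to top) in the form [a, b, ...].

[-8, -9, -8]

12      12
2       12 2
-8      12 2 -8
swap    12 -8 2
over    12 -8 2 -8
-       12 -8 10
rot     -8 10 12
dup     -8 10 12 12
+       -8 10 24
dup     -8 10 24 24
*       -8 10 576
-4      -8 10 576 -4
rot     -8 576 -4 10
swap    -8 576 10 -4
swap    -8 576 -4 10
+       -8 576 6
mod     -8 0
+       -8
-3      -8 -3
dup     -8 -3 -3
*       -8 9
negate  -8 -9
over    -8 -9 -8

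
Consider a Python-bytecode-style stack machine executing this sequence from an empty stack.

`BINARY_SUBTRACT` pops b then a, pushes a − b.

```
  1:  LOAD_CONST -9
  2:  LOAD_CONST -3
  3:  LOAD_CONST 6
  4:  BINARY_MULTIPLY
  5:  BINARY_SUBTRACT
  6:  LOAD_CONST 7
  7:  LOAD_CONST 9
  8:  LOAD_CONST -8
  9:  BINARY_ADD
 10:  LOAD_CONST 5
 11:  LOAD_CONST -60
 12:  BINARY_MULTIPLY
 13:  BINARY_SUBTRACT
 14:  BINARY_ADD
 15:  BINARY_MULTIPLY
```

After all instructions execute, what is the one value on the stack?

2772

LOAD_CONST -9    -9
LOAD_CONST -3    -9 -3
LOAD_CONST 6     -9 -3 6
BINARY_MULTIPLY  -9 -18
BINARY_SUBTRACT  9
LOAD_CONST 7     9 7
LOAD_CONST 9     9 7 9
LOAD_CONST -8    9 7 9 -8
BINARY_ADD       9 7 1
LOAD_CONST 5     9 7 1 5
LOAD_CONST -60   9 7 1 5 -60
BINARY_MULTIPLY  9 7 1 -300
BINARY_SUBTRACT  9 7 301
BINARY_ADD       9 308
BINARY_MULTIPLY  2772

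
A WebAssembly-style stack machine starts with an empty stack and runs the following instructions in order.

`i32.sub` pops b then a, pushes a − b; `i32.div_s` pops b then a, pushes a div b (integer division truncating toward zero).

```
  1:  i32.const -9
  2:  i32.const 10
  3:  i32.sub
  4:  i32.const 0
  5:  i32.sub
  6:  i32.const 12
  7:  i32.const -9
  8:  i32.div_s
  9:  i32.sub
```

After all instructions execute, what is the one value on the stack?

i32.const -9 : -9
i32.const 10 : -9 10
i32.sub      : -19
i32.const 0  : -19 0
i32.sub      : -19
i32.const 12 : -19 12
i32.const -9 : -19 12 -9
i32.div_s    : -19 -1
i32.sub      : -18

-18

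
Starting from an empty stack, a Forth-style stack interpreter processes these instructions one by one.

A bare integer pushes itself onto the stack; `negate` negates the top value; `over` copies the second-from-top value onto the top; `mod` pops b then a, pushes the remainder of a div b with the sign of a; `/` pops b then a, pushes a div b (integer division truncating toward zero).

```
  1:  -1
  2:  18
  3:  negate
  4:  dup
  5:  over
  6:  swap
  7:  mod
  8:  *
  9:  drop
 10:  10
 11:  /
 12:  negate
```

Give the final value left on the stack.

-1     -> -1
18     -> -1 18
negate -> -1 -18
dup    -> -1 -18 -18
over   -> -1 -18 -18 -18
swap   -> -1 -18 -18 -18
mod    -> -1 -18 0
*      -> -1 0
drop   -> -1
10     -> -1 10
/      -> 0
negate -> 0

0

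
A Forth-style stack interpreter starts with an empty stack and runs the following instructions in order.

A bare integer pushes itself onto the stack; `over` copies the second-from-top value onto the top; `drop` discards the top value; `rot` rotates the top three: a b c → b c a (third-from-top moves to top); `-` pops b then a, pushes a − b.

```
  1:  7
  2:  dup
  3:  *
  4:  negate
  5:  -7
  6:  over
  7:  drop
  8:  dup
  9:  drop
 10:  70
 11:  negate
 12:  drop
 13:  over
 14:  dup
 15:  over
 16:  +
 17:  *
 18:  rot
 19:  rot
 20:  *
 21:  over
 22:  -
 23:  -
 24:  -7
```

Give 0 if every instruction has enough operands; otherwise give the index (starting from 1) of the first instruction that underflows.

7      : [7]
dup    : [7, 7]
*      : [49]
negate : [-49]
-7     : [-49, -7]
over   : [-49, -7, -49]
drop   : [-49, -7]
dup    : [-49, -7, -7]
drop   : [-49, -7]
70     : [-49, -7, 70]
negate : [-49, -7, -70]
drop   : [-49, -7]
over   : [-49, -7, -49]
dup    : [-49, -7, -49, -49]
over   : [-49, -7, -49, -49, -49]
+      : [-49, -7, -49, -98]
*      : [-49, -7, 4802]
rot    : [-7, 4802, -49]
rot    : [4802, -49, -7]
*      : [4802, 343]
over   : [4802, 343, 4802]
-      : [4802, -4459]
-      : [9261]
-7     : [9261, -7]

0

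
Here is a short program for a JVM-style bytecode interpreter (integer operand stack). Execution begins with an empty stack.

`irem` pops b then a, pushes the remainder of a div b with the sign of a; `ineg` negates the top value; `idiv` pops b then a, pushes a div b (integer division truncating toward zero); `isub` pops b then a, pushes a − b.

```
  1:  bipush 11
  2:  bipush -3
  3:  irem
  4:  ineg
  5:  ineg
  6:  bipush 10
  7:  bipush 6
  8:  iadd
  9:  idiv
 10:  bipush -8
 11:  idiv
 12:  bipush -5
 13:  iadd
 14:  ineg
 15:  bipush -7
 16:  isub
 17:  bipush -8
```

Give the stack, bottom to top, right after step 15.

[5, -7]

bipush 11  11
bipush -3  11 -3
irem       2
ineg       -2
ineg       2
bipush 10  2 10
bipush 6   2 10 6
iadd       2 16
idiv       0
bipush -8  0 -8
idiv       0
bipush -5  0 -5
iadd       -5
ineg       5
bipush -7  5 -7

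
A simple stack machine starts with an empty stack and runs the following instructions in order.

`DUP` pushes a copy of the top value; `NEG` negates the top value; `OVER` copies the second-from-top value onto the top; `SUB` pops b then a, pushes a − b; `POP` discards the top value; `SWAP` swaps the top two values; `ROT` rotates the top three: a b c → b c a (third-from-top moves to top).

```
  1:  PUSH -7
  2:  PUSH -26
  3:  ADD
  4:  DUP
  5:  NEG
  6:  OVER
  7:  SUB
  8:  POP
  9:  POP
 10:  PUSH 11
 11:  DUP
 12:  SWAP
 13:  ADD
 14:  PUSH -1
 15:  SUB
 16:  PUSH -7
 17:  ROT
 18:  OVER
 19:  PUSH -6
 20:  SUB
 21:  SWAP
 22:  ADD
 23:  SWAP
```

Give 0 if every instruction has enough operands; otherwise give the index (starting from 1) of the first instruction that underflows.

17

PUSH -7  → -7
PUSH -26 → -7 -26
ADD      → -33
DUP      → -33 -33
NEG      → -33 33
OVER     → -33 33 -33
SUB      → -33 66
POP      → -33
POP      → (empty)
PUSH 11  → 11
DUP      → 11 11
SWAP     → 11 11
ADD      → 22
PUSH -1  → 22 -1
SUB      → 23
PUSH -7  → 23 -7
ROT  — needs 3 operands, stack has 2 → underflow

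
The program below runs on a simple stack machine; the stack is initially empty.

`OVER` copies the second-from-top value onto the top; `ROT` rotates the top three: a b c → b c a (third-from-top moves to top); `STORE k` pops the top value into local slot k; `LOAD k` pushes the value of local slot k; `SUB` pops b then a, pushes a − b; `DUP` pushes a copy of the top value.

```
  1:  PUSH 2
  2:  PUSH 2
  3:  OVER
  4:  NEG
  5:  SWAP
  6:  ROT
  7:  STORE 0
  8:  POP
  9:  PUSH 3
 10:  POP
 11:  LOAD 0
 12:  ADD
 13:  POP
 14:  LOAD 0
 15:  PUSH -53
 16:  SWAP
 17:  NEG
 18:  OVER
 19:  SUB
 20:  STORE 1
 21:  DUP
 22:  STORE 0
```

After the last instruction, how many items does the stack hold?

1

PUSH 2   : [2]
PUSH 2   : [2, 2]
OVER     : [2, 2, 2]
NEG      : [2, 2, -2]
SWAP     : [2, -2, 2]
ROT      : [-2, 2, 2]
STORE 0  : [-2, 2]
POP      : [-2]
PUSH 3   : [-2, 3]
POP      : [-2]
LOAD 0   : [-2, 2]
ADD      : [0]
POP      : []
LOAD 0   : [2]
PUSH -53 : [2, -53]
SWAP     : [-53, 2]
NEG      : [-53, -2]
OVER     : [-53, -2, -53]
SUB      : [-53, 51]
STORE 1  : [-53]
DUP      : [-53, -53]
STORE 0  : [-53]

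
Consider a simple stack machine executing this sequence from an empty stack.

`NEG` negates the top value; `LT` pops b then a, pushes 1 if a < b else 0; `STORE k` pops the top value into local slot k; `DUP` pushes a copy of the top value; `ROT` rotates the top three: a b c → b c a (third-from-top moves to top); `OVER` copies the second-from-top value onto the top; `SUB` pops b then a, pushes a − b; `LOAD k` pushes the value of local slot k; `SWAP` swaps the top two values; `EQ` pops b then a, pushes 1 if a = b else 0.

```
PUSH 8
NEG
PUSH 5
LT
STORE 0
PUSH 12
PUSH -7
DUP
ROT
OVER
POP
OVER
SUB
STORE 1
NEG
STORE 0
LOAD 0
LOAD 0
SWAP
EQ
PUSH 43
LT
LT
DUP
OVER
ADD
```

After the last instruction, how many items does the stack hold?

PUSH 8  → 8
NEG     → -8
PUSH 5  → -8 5
LT      → 1
STORE 0 → (empty)
PUSH 12 → 12
PUSH -7 → 12 -7
DUP     → 12 -7 -7
ROT     → -7 -7 12
OVER    → -7 -7 12 -7
POP     → -7 -7 12
OVER    → -7 -7 12 -7
SUB     → -7 -7 19
STORE 1 → -7 -7
NEG     → -7 7
STORE 0 → -7
LOAD 0  → -7 7
LOAD 0  → -7 7 7
SWAP    → -7 7 7
EQ      → -7 1
PUSH 43 → -7 1 43
LT      → -7 1
LT      → 1
DUP     → 1 1
OVER    → 1 1 1
ADD     → 1 2

2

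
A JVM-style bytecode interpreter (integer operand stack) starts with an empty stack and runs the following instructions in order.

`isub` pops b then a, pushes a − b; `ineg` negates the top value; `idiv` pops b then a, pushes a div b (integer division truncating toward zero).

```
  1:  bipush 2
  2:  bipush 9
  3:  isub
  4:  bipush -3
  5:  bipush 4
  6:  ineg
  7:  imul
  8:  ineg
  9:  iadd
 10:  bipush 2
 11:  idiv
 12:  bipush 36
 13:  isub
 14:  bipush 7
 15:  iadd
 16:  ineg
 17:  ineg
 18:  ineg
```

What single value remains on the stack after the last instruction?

bipush 2  → 2
bipush 9  → 2 9
isub      → -7
bipush -3 → -7 -3
bipush 4  → -7 -3 4
ineg      → -7 -3 -4
imul      → -7 12
ineg      → -7 -12
iadd      → -19
bipush 2  → -19 2
idiv      → -9
bipush 36 → -9 36
isub      → -45
bipush 7  → -45 7
iadd      → -38
ineg      → 38
ineg      → -38
ineg      → 38

38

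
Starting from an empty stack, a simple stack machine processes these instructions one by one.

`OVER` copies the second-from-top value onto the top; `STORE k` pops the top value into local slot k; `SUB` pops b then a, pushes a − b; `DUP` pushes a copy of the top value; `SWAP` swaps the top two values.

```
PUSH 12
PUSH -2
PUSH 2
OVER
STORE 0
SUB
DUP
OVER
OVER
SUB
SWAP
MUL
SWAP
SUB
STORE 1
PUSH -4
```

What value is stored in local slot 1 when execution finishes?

PUSH 12 → [12]
PUSH -2 → [12, -2]
PUSH 2  → [12, -2, 2]
OVER    → [12, -2, 2, -2]
STORE 0 → [12, -2, 2]
SUB     → [12, -4]
DUP     → [12, -4, -4]
OVER    → [12, -4, -4, -4]
OVER    → [12, -4, -4, -4, -4]
SUB     → [12, -4, -4, 0]
SWAP    → [12, -4, 0, -4]
MUL     → [12, -4, 0]
SWAP    → [12, 0, -4]
SUB     → [12, 4]
STORE 1 → [12]
PUSH -4 → [12, -4]

4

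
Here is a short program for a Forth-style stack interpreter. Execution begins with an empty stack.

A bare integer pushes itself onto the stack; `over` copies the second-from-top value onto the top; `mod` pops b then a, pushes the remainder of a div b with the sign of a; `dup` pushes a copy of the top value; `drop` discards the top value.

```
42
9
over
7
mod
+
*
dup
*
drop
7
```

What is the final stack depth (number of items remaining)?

1

42   -> [42]
9    -> [42, 9]
over -> [42, 9, 42]
7    -> [42, 9, 42, 7]
mod  -> [42, 9, 0]
+    -> [42, 9]
*    -> [378]
dup  -> [378, 378]
*    -> [142884]
drop -> []
7    -> [7]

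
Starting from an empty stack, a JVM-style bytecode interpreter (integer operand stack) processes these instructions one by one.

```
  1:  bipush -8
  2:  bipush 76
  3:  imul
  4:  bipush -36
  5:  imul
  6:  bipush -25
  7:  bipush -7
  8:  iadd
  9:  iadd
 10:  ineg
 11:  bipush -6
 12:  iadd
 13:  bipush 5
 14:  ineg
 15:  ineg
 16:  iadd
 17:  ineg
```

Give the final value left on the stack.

bipush -8  -> -8
bipush 76  -> -8 76
imul       -> -608
bipush -36 -> -608 -36
imul       -> 21888
bipush -25 -> 21888 -25
bipush -7  -> 21888 -25 -7
iadd       -> 21888 -32
iadd       -> 21856
ineg       -> -21856
bipush -6  -> -21856 -6
iadd       -> -21862
bipush 5   -> -21862 5
ineg       -> -21862 -5
ineg       -> -21862 5
iadd       -> -21857
ineg       -> 21857

21857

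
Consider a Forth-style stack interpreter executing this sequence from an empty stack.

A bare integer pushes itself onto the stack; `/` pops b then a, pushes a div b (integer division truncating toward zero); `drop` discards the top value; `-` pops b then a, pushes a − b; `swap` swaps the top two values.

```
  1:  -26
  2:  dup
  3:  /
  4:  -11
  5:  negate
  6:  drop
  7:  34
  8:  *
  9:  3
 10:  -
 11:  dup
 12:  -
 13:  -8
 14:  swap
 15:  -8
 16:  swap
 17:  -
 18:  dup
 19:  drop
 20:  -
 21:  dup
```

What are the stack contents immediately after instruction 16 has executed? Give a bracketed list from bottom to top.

-26     [-26]
dup     [-26, -26]
/       [1]
-11     [1, -11]
negate  [1, 11]
drop    [1]
34      [1, 34]
*       [34]
3       [34, 3]
-       [31]
dup     [31, 31]
-       [0]
-8      [0, -8]
swap    [-8, 0]
-8      [-8, 0, -8]
swap    [-8, -8, 0]

[-8, -8, 0]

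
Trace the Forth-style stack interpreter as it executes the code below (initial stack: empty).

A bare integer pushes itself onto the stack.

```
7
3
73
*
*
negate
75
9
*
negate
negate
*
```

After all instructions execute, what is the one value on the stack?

7      : 7
3      : 7 3
73     : 7 3 73
*      : 7 219
*      : 1533
negate : -1533
75     : -1533 75
9      : -1533 75 9
*      : -1533 675
negate : -1533 -675
negate : -1533 675
*      : -1034775

-1034775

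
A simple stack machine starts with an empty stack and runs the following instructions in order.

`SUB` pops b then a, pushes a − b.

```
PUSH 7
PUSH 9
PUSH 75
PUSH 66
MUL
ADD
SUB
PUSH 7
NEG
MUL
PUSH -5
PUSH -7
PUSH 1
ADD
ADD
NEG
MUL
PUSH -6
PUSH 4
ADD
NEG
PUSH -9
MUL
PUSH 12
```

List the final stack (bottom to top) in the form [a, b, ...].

[381304, -18, 12]

PUSH 7  : 7
PUSH 9  : 7 9
PUSH 75 : 7 9 75
PUSH 66 : 7 9 75 66
MUL     : 7 9 4950
ADD     : 7 4959
SUB     : -4952
PUSH 7  : -4952 7
NEG     : -4952 -7
MUL     : 34664
PUSH -5 : 34664 -5
PUSH -7 : 34664 -5 -7
PUSH 1  : 34664 -5 -7 1
ADD     : 34664 -5 -6
ADD     : 34664 -11
NEG     : 34664 11
MUL     : 381304
PUSH -6 : 381304 -6
PUSH 4  : 381304 -6 4
ADD     : 381304 -2
NEG     : 381304 2
PUSH -9 : 381304 2 -9
MUL     : 381304 -18
PUSH 12 : 381304 -18 12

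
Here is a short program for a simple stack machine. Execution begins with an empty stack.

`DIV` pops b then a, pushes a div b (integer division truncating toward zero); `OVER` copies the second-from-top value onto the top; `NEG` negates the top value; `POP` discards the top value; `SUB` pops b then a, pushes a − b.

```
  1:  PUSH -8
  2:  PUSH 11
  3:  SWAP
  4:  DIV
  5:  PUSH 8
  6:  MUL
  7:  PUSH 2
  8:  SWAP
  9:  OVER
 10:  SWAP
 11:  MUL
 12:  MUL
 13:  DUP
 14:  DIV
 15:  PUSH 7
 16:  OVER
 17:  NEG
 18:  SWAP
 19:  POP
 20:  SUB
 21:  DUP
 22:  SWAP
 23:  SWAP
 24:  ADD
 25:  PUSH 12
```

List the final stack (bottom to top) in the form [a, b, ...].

PUSH -8 -> -8
PUSH 11 -> -8 11
SWAP    -> 11 -8
DIV     -> -1
PUSH 8  -> -1 8
MUL     -> -8
PUSH 2  -> -8 2
SWAP    -> 2 -8
OVER    -> 2 -8 2
SWAP    -> 2 2 -8
MUL     -> 2 -16
MUL     -> -32
DUP     -> -32 -32
DIV     -> 1
PUSH 7  -> 1 7
OVER    -> 1 7 1
NEG     -> 1 7 -1
SWAP    -> 1 -1 7
POP     -> 1 -1
SUB     -> 2
DUP     -> 2 2
SWAP    -> 2 2
SWAP    -> 2 2
ADD     -> 4
PUSH 12 -> 4 12

[4, 12]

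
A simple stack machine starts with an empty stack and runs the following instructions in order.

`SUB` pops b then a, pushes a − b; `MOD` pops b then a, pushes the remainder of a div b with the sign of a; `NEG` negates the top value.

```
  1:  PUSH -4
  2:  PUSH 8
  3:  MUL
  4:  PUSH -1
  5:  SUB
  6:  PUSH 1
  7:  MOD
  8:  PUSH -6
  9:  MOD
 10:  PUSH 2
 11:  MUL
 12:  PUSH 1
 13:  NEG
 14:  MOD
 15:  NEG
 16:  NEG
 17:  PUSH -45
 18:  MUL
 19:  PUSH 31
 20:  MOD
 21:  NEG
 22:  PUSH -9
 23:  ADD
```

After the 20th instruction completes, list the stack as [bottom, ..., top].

PUSH -4  → [-4]
PUSH 8   → [-4, 8]
MUL      → [-32]
PUSH -1  → [-32, -1]
SUB      → [-31]
PUSH 1   → [-31, 1]
MOD      → [0]
PUSH -6  → [0, -6]
MOD      → [0]
PUSH 2   → [0, 2]
MUL      → [0]
PUSH 1   → [0, 1]
NEG      → [0, -1]
MOD      → [0]
NEG      → [0]
NEG      → [0]
PUSH -45 → [0, -45]
MUL      → [0]
PUSH 31  → [0, 31]
MOD      → [0]

[0]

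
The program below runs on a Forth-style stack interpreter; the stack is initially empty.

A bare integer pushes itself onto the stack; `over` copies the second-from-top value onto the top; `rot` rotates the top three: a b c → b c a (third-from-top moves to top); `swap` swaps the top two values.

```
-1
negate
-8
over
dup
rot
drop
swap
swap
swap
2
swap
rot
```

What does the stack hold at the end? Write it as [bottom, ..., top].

[1, 2, 1, 1]

-1      -1
negate  1
-8      1 -8
over    1 -8 1
dup     1 -8 1 1
rot     1 1 1 -8
drop    1 1 1
swap    1 1 1
swap    1 1 1
swap    1 1 1
2       1 1 1 2
swap    1 1 2 1
rot     1 2 1 1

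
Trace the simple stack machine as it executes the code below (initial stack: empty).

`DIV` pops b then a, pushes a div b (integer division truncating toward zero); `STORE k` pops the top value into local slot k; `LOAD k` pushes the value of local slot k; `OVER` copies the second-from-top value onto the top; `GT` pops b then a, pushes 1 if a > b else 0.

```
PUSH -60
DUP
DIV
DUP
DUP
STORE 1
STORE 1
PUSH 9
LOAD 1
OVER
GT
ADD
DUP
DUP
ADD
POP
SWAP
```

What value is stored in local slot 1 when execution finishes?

PUSH -60 : [-60]
DUP      : [-60, -60]
DIV      : [1]
DUP      : [1, 1]
DUP      : [1, 1, 1]
STORE 1  : [1, 1]
STORE 1  : [1]
PUSH 9   : [1, 9]
LOAD 1   : [1, 9, 1]
OVER     : [1, 9, 1, 9]
GT       : [1, 9, 0]
ADD      : [1, 9]
DUP      : [1, 9, 9]
DUP      : [1, 9, 9, 9]
ADD      : [1, 9, 18]
POP      : [1, 9]
SWAP     : [9, 1]

1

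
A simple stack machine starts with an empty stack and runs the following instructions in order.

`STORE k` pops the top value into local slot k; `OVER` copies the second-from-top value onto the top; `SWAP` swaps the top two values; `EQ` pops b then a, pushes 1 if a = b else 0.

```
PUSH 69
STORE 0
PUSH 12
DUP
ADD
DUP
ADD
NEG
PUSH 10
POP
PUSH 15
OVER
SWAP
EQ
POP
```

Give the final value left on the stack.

PUSH 69 -> 69
STORE 0 -> (empty)
PUSH 12 -> 12
DUP     -> 12 12
ADD     -> 24
DUP     -> 24 24
ADD     -> 48
NEG     -> -48
PUSH 10 -> -48 10
POP     -> -48
PUSH 15 -> -48 15
OVER    -> -48 15 -48
SWAP    -> -48 -48 15
EQ      -> -48 0
POP     -> -48

-48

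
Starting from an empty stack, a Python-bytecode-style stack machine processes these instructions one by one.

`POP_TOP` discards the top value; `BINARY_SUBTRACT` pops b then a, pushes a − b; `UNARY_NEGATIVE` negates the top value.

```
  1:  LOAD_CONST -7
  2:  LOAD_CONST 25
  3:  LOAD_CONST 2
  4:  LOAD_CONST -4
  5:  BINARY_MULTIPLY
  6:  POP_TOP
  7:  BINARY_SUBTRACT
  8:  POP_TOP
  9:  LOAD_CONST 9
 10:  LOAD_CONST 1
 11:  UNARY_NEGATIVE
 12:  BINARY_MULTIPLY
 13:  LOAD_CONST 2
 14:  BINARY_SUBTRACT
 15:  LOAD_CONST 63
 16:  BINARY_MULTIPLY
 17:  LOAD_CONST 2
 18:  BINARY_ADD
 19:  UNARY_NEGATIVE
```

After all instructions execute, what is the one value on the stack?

LOAD_CONST -7    [-7]
LOAD_CONST 25    [-7, 25]
LOAD_CONST 2     [-7, 25, 2]
LOAD_CONST -4    [-7, 25, 2, -4]
BINARY_MULTIPLY  [-7, 25, -8]
POP_TOP          [-7, 25]
BINARY_SUBTRACT  [-32]
POP_TOP          []
LOAD_CONST 9     [9]
LOAD_CONST 1     [9, 1]
UNARY_NEGATIVE   [9, -1]
BINARY_MULTIPLY  [-9]
LOAD_CONST 2     [-9, 2]
BINARY_SUBTRACT  [-11]
LOAD_CONST 63    [-11, 63]
BINARY_MULTIPLY  [-693]
LOAD_CONST 2     [-693, 2]
BINARY_ADD       [-691]
UNARY_NEGATIVE   [691]

691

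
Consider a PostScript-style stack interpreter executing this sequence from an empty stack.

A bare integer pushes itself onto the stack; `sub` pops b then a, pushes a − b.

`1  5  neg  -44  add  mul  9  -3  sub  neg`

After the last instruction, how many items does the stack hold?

1   → [1]
5   → [1, 5]
neg → [1, -5]
-44 → [1, -5, -44]
add → [1, -49]
mul → [-49]
9   → [-49, 9]
-3  → [-49, 9, -3]
sub → [-49, 12]
neg → [-49, -12]

2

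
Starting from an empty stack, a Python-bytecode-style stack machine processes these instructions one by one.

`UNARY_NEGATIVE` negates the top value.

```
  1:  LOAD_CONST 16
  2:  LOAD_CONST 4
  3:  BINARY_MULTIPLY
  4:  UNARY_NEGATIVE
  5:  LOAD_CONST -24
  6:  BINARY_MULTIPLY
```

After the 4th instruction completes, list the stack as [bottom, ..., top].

LOAD_CONST 16    [16]
LOAD_CONST 4     [16, 4]
BINARY_MULTIPLY  [64]
UNARY_NEGATIVE   [-64]

[-64]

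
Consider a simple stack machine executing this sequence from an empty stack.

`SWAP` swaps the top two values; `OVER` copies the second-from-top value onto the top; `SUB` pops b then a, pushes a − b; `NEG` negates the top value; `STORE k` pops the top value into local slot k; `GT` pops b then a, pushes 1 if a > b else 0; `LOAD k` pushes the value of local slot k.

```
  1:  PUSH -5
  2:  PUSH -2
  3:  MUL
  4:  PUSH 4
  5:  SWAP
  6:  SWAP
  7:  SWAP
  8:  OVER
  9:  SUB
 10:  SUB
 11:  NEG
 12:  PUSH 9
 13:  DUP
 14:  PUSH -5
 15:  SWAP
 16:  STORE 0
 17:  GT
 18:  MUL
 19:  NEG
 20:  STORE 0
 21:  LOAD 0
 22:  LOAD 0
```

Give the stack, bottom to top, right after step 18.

[2]

PUSH -5 -> -5
PUSH -2 -> -5 -2
MUL     -> 10
PUSH 4  -> 10 4
SWAP    -> 4 10
SWAP    -> 10 4
SWAP    -> 4 10
OVER    -> 4 10 4
SUB     -> 4 6
SUB     -> -2
NEG     -> 2
PUSH 9  -> 2 9
DUP     -> 2 9 9
PUSH -5 -> 2 9 9 -5
SWAP    -> 2 9 -5 9
STORE 0 -> 2 9 -5
GT      -> 2 1
MUL     -> 2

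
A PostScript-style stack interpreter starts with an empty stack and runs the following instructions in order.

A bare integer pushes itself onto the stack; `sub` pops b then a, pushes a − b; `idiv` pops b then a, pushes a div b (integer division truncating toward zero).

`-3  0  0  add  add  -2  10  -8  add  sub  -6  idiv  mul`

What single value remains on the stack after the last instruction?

-3    [-3]
0     [-3, 0]
0     [-3, 0, 0]
add   [-3, 0]
add   [-3]
-2    [-3, -2]
10    [-3, -2, 10]
-8    [-3, -2, 10, -8]
add   [-3, -2, 2]
sub   [-3, -4]
-6    [-3, -4, -6]
idiv  [-3, 0]
mul   [0]

0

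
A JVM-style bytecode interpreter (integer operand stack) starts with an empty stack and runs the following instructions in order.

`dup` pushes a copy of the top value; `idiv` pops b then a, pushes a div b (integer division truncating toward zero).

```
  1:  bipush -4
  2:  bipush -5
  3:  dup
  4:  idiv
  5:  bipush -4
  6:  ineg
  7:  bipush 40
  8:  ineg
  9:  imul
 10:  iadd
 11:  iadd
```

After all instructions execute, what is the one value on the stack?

bipush -4 → [-4]
bipush -5 → [-4, -5]
dup       → [-4, -5, -5]
idiv      → [-4, 1]
bipush -4 → [-4, 1, -4]
ineg      → [-4, 1, 4]
bipush 40 → [-4, 1, 4, 40]
ineg      → [-4, 1, 4, -40]
imul      → [-4, 1, -160]
iadd      → [-4, -159]
iadd      → [-163]

-163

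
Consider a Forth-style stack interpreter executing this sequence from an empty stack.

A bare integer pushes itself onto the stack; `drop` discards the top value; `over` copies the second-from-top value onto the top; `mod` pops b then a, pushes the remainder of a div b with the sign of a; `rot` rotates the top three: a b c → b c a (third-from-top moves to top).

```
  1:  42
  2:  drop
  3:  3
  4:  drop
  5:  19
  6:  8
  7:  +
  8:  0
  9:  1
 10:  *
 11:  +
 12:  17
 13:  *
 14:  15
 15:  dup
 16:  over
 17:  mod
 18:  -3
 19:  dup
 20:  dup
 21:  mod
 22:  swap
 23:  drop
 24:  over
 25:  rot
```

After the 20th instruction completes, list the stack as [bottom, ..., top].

42    42
drop  (empty)
3     3
drop  (empty)
19    19
8     19 8
+     27
0     27 0
1     27 0 1
*     27 0
+     27
17    27 17
*     459
15    459 15
dup   459 15 15
over  459 15 15 15
mod   459 15 0
-3    459 15 0 -3
dup   459 15 0 -3 -3
dup   459 15 0 -3 -3 -3

[459, 15, 0, -3, -3, -3]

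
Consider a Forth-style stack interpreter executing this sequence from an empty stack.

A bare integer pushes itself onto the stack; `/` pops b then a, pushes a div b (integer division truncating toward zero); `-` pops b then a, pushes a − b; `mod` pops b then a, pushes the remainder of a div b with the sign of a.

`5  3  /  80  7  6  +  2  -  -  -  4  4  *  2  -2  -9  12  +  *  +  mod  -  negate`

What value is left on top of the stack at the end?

68

5      -> 5
3      -> 5 3
/      -> 1
80     -> 1 80
7      -> 1 80 7
6      -> 1 80 7 6
+      -> 1 80 13
2      -> 1 80 13 2
-      -> 1 80 11
-      -> 1 69
-      -> -68
4      -> -68 4
4      -> -68 4 4
*      -> -68 16
2      -> -68 16 2
-2     -> -68 16 2 -2
-9     -> -68 16 2 -2 -9
12     -> -68 16 2 -2 -9 12
+      -> -68 16 2 -2 3
*      -> -68 16 2 -6
+      -> -68 16 -4
mod    -> -68 0
-      -> -68
negate -> 68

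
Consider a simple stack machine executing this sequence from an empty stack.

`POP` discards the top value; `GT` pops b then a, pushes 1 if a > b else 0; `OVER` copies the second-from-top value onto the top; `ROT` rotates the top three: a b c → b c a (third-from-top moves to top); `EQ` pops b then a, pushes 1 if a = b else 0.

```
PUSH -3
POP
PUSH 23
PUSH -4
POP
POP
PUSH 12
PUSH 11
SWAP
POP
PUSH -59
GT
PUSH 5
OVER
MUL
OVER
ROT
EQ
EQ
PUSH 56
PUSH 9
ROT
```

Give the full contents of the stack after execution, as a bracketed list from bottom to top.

[56, 9, 0]

PUSH -3  → -3
POP      → (empty)
PUSH 23  → 23
PUSH -4  → 23 -4
POP      → 23
POP      → (empty)
PUSH 12  → 12
PUSH 11  → 12 11
SWAP     → 11 12
POP      → 11
PUSH -59 → 11 -59
GT       → 1
PUSH 5   → 1 5
OVER     → 1 5 1
MUL      → 1 5
OVER     → 1 5 1
ROT      → 5 1 1
EQ       → 5 1
EQ       → 0
PUSH 56  → 0 56
PUSH 9   → 0 56 9
ROT      → 56 9 0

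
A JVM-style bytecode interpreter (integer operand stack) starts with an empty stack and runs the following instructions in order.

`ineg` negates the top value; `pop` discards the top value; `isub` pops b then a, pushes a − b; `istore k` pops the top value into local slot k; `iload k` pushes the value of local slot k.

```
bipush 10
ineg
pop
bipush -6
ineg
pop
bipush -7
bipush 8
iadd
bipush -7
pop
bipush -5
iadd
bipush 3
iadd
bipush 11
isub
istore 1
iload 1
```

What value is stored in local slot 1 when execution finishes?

bipush 10 -> 10
ineg      -> -10
pop       -> (empty)
bipush -6 -> -6
ineg      -> 6
pop       -> (empty)
bipush -7 -> -7
bipush 8  -> -7 8
iadd      -> 1
bipush -7 -> 1 -7
pop       -> 1
bipush -5 -> 1 -5
iadd      -> -4
bipush 3  -> -4 3
iadd      -> -1
bipush 11 -> -1 11
isub      -> -12
istore 1  -> (empty)
iload 1   -> -12

-12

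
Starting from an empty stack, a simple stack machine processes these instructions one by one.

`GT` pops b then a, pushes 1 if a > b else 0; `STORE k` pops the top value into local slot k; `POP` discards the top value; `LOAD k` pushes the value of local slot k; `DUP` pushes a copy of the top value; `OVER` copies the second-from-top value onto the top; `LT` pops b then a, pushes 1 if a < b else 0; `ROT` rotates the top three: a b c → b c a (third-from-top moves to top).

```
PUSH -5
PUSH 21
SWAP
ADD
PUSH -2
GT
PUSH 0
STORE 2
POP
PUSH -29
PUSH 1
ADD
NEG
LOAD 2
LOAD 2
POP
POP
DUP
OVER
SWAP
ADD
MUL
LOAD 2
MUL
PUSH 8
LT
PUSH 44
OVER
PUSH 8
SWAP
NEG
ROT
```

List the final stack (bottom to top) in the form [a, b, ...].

PUSH -5  : -5
PUSH 21  : -5 21
SWAP     : 21 -5
ADD      : 16
PUSH -2  : 16 -2
GT       : 1
PUSH 0   : 1 0
STORE 2  : 1
POP      : (empty)
PUSH -29 : -29
PUSH 1   : -29 1
ADD      : -28
NEG      : 28
LOAD 2   : 28 0
LOAD 2   : 28 0 0
POP      : 28 0
POP      : 28
DUP      : 28 28
OVER     : 28 28 28
SWAP     : 28 28 28
ADD      : 28 56
MUL      : 1568
LOAD 2   : 1568 0
MUL      : 0
PUSH 8   : 0 8
LT       : 1
PUSH 44  : 1 44
OVER     : 1 44 1
PUSH 8   : 1 44 1 8
SWAP     : 1 44 8 1
NEG      : 1 44 8 -1
ROT      : 1 8 -1 44

[1, 8, -1, 44]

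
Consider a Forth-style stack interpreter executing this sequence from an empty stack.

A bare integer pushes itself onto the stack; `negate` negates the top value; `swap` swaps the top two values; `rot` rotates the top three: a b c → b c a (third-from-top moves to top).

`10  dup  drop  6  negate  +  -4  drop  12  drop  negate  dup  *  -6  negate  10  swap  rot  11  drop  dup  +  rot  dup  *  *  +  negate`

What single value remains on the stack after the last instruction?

10      [10]
dup     [10, 10]
drop    [10]
6       [10, 6]
negate  [10, -6]
+       [4]
-4      [4, -4]
drop    [4]
12      [4, 12]
drop    [4]
negate  [-4]
dup     [-4, -4]
*       [16]
-6      [16, -6]
negate  [16, 6]
10      [16, 6, 10]
swap    [16, 10, 6]
rot     [10, 6, 16]
11      [10, 6, 16, 11]
drop    [10, 6, 16]
dup     [10, 6, 16, 16]
+       [10, 6, 32]
rot     [6, 32, 10]
dup     [6, 32, 10, 10]
*       [6, 32, 100]
*       [6, 3200]
+       [3206]
negate  [-3206]

-3206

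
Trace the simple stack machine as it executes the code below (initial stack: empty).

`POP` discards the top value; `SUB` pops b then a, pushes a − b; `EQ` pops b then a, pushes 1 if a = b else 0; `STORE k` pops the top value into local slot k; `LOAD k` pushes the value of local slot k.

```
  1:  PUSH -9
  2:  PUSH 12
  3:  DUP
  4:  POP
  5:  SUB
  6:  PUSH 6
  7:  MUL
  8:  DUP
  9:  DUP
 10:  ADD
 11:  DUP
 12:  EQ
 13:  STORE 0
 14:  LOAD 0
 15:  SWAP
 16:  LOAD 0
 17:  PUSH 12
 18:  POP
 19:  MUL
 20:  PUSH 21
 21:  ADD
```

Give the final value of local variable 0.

PUSH -9 → -9
PUSH 12 → -9 12
DUP     → -9 12 12
POP     → -9 12
SUB     → -21
PUSH 6  → -21 6
MUL     → -126
DUP     → -126 -126
DUP     → -126 -126 -126
ADD     → -126 -252
DUP     → -126 -252 -252
EQ      → -126 1
STORE 0 → -126
LOAD 0  → -126 1
SWAP    → 1 -126
LOAD 0  → 1 -126 1
PUSH 12 → 1 -126 1 12
POP     → 1 -126 1
MUL     → 1 -126
PUSH 21 → 1 -126 21
ADD     → 1 -105

1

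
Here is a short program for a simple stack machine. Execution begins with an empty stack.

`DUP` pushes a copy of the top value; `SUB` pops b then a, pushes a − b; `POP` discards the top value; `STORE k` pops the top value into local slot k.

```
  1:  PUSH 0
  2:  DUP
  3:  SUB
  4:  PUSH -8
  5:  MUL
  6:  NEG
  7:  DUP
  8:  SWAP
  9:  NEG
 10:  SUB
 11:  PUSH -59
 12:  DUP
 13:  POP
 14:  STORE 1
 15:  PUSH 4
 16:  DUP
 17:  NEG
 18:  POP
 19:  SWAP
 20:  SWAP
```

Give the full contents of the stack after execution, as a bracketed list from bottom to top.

PUSH 0   -> [0]
DUP      -> [0, 0]
SUB      -> [0]
PUSH -8  -> [0, -8]
MUL      -> [0]
NEG      -> [0]
DUP      -> [0, 0]
SWAP     -> [0, 0]
NEG      -> [0, 0]
SUB      -> [0]
PUSH -59 -> [0, -59]
DUP      -> [0, -59, -59]
POP      -> [0, -59]
STORE 1  -> [0]
PUSH 4   -> [0, 4]
DUP      -> [0, 4, 4]
NEG      -> [0, 4, -4]
POP      -> [0, 4]
SWAP     -> [4, 0]
SWAP     -> [0, 4]

[0, 4]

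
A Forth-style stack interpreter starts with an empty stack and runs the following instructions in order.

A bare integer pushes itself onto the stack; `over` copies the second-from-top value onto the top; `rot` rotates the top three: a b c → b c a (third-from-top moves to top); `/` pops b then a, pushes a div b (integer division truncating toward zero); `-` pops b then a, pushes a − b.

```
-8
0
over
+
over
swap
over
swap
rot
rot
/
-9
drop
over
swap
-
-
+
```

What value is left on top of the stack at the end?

-7

-8    -8
0     -8 0
over  -8 0 -8
+     -8 -8
over  -8 -8 -8
swap  -8 -8 -8
over  -8 -8 -8 -8
swap  -8 -8 -8 -8
rot   -8 -8 -8 -8
rot   -8 -8 -8 -8
/     -8 -8 1
-9    -8 -8 1 -9
drop  -8 -8 1
over  -8 -8 1 -8
swap  -8 -8 -8 1
-     -8 -8 -9
-     -8 1
+     -7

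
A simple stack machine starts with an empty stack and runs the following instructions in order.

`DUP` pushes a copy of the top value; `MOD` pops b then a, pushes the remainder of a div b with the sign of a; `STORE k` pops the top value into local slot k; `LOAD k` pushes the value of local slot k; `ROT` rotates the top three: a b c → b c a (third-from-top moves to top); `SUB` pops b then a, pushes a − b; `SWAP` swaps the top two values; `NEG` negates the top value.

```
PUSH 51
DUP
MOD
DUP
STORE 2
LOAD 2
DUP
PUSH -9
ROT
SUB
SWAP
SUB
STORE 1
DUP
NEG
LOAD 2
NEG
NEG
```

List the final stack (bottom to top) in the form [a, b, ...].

PUSH 51 → 51
DUP     → 51 51
MOD     → 0
DUP     → 0 0
STORE 2 → 0
LOAD 2  → 0 0
DUP     → 0 0 0
PUSH -9 → 0 0 0 -9
ROT     → 0 0 -9 0
SUB     → 0 0 -9
SWAP    → 0 -9 0
SUB     → 0 -9
STORE 1 → 0
DUP     → 0 0
NEG     → 0 0
LOAD 2  → 0 0 0
NEG     → 0 0 0
NEG     → 0 0 0

[0, 0, 0]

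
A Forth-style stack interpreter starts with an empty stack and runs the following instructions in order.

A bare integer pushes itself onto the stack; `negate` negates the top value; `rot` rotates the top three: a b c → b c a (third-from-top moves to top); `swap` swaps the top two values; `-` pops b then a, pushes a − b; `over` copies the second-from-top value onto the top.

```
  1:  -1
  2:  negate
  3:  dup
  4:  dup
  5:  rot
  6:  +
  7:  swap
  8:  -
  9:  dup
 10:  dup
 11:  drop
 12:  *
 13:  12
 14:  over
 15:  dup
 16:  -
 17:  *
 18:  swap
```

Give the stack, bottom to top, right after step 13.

[1, 12]

-1     : -1
negate : 1
dup    : 1 1
dup    : 1 1 1
rot    : 1 1 1
+      : 1 2
swap   : 2 1
-      : 1
dup    : 1 1
dup    : 1 1 1
drop   : 1 1
*      : 1
12     : 1 12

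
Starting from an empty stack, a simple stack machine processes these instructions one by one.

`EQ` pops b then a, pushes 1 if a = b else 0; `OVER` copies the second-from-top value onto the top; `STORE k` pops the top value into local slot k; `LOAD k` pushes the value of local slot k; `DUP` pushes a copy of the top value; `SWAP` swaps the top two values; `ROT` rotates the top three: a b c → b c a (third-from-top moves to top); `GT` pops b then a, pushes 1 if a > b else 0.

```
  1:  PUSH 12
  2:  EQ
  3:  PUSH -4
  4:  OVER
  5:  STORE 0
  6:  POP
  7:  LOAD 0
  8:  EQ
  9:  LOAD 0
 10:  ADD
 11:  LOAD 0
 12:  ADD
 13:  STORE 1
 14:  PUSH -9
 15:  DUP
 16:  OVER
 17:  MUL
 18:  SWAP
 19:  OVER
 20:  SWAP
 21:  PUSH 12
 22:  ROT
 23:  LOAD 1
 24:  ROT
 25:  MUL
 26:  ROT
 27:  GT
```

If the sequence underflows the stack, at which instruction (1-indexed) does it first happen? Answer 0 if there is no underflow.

PUSH 12  [12]
EQ  — needs 2 operands, stack has 1 → underflow

2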